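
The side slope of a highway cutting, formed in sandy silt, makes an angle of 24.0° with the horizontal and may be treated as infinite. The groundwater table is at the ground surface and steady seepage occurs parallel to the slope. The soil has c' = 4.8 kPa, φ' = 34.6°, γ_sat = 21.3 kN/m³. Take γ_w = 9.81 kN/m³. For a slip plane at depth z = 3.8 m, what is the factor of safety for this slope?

With seepage parallel to the slope and the water table at the surface, the effective normal stress on the slip plane uses the buoyant unit weight γ' = γ_sat − γ_w while the driving shear stress uses γ_sat:
FS = [c' + γ' z cos²β tanφ'] / [γ_sat z sinβ cosβ]
γ' = 21.3 − 9.81 = 11.49 kN/m³
Numerator = 4.8 + 11.49·3.8·cos²24.0°·tan34.6° = 4.8 + 11.49·3.8·0.8346·0.6899 = 29.937 kPa
Denominator = 21.3·3.8·sin24.0°·cos24.0° = 21.3·3.8·0.4067·0.9135 = 30.075 kPa
FS = 29.937 / 30.075 = 0.995

FS = 1.00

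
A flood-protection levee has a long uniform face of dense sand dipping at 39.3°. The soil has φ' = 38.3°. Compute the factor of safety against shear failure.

For a dry cohesionless infinite slope the factor of safety is FS = tanφ' / tanβ.
FS = tan38.3° / tan39.3° = 0.7898 / 0.8185 = 0.965

FS = 0.96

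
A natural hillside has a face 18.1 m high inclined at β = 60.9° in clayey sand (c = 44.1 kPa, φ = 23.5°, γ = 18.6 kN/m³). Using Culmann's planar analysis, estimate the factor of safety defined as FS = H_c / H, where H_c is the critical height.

H_c = (4c/γ) · sinβ cosφ / [1 − cos(β − φ)]
    = (4·44.1/18.6) · sin60.9°·cos23.5° / [1 − cos37.4°]
    = 9.484 · 0.8013 / 0.2056 = 36.96 m
FS = H_c / H = 36.96 / 18.1 = 2.042

FS = 2.04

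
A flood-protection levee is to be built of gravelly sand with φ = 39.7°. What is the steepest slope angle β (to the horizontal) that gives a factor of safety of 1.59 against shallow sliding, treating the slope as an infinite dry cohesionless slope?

For an infinite dry cohesionless slope FS = tanφ/tanβ, so tanβ = tanφ / FS.
tanβ = tan39.7° / 1.59 = 0.8302 / 1.59 = 0.5221
β = arctan(0.5221) = 27.57°

β = 27.6°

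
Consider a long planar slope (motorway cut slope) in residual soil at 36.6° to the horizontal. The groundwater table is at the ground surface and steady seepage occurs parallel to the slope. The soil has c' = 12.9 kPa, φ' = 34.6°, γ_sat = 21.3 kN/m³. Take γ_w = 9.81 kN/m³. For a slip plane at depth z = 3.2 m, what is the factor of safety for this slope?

With seepage parallel to the slope and the water table at the surface, the effective normal stress on the slip plane uses the buoyant unit weight γ' = γ_sat − γ_w while the driving shear stress uses γ_sat:
FS = [c' + γ' z cos²β tanφ'] / [γ_sat z sinβ cosβ]
γ' = 21.3 − 9.81 = 11.49 kN/m³
Numerator = 12.9 + 11.49·3.2·cos²36.6°·tan34.6° = 12.9 + 11.49·3.2·0.6445·0.6899 = 29.248 kPa
Denominator = 21.3·3.2·sin36.6°·cos36.6° = 21.3·3.2·0.5962·0.8028 = 32.625 kPa
FS = 29.248 / 32.625 = 0.896

FS = 0.90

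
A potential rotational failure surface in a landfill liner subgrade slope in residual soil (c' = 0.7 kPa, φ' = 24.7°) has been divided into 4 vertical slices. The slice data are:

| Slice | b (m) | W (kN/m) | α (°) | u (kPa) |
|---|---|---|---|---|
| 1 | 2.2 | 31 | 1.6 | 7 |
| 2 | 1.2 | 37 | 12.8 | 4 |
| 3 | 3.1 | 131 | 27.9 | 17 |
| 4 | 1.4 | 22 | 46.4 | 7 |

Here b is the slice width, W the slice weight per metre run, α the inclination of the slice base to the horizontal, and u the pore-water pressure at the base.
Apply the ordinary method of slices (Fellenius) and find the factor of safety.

FS = 0.63

Ordinary method of slices: FS = Σ[c'·Δl_i + (W_i cosα_i − u_i·Δl_i)·tanφ'] / Σ W_i sinα_i, with Δl_i = b_i / cosα_i.
Slice 1: Δl = 2.2/cos1.6° = 2.201 m; N'_1 = 31·cos1.6° − 7·2.201 = 15.6; c'Δl = 1.54; W sinα = 0.9
Slice 2: Δl = 1.2/cos12.8° = 1.231 m; N'_2 = 37·cos12.8° − 4·1.231 = 31.2; c'Δl = 0.86; W sinα = 8.2
Slice 3: Δl = 3.1/cos27.9° = 3.508 m; N'_3 = 131·cos27.9° − 17·3.508 = 56.1; c'Δl = 2.46; W sinα = 61.3
Slice 4: Δl = 1.4/cos46.4° = 2.030 m; N'_4 = 22·cos46.4° − 7·2.030 = 1.0; c'Δl = 1.42; W sinα = 15.9
Σc'Δl = 6.3 kN/m; ΣN' = 103.8 kN/m; ΣW sinα = 86.3 kN/m
Resisting = 6.3 + 103.8·tan24.7° = 6.3 + 47.8 = 54.0 kN/m
FS = 54.0 / 86.3 = 0.626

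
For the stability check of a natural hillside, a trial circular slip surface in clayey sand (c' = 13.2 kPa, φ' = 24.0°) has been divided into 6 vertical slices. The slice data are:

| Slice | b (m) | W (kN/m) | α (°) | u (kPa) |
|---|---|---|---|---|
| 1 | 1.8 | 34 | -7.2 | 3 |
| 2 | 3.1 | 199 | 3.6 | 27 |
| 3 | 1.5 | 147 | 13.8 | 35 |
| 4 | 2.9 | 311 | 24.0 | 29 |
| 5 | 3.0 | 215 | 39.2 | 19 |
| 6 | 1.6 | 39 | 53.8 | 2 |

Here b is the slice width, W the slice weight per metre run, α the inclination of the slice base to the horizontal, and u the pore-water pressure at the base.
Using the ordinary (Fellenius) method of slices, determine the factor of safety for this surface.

Ordinary method of slices: FS = Σ[c'·Δl_i + (W_i cosα_i − u_i·Δl_i)·tanφ'] / Σ W_i sinα_i, with Δl_i = b_i / cosα_i.
Slice 1: Δl = 1.8/cos(-7.2°) = 1.814 m; N'_1 = 34·cos(-7.2°) − 3·1.814 = 28.3; c'Δl = 23.95; W sinα = -4.3
Slice 2: Δl = 3.1/cos3.6° = 3.106 m; N'_2 = 199·cos3.6° − 27·3.106 = 114.7; c'Δl = 41.00; W sinα = 12.5
Slice 3: Δl = 1.5/cos13.8° = 1.545 m; N'_3 = 147·cos13.8° − 35·1.545 = 88.7; c'Δl = 20.39; W sinα = 35.1
Slice 4: Δl = 2.9/cos24.0° = 3.174 m; N'_4 = 311·cos24.0° − 29·3.174 = 192.1; c'Δl = 41.90; W sinα = 126.5
Slice 5: Δl = 3.0/cos39.2° = 3.871 m; N'_5 = 215·cos39.2° − 19·3.871 = 93.1; c'Δl = 51.10; W sinα = 135.9
Slice 6: Δl = 1.6/cos53.8° = 2.709 m; N'_6 = 39·cos53.8° − 2·2.709 = 17.6; c'Δl = 35.76; W sinα = 31.5
Σc'Δl = 214.1 kN/m; ΣN' = 534.5 kN/m; ΣW sinα = 337.2 kN/m
Resisting = 214.1 + 534.5·tan24.0° = 214.1 + 238.0 = 452.1 kN/m
FS = 452.1 / 337.2 = 1.341

FS = 1.34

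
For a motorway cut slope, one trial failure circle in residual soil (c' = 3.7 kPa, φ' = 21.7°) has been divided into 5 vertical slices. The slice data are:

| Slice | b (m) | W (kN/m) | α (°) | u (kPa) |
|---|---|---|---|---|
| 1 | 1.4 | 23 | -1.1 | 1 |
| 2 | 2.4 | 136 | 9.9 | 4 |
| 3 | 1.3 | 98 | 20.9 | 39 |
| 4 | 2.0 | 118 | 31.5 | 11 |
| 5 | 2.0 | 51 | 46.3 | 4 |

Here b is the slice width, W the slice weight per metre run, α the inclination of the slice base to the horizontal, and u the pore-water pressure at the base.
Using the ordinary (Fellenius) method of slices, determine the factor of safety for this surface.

Ordinary method of slices: FS = Σ[c'·Δl_i + (W_i cosα_i − u_i·Δl_i)·tanφ'] / Σ W_i sinα_i, with Δl_i = b_i / cosα_i.
Slice 1: Δl = 1.4/cos(-1.1°) = 1.400 m; N'_1 = 23·cos(-1.1°) − 1·1.400 = 21.6; c'Δl = 5.18; W sinα = -0.4
Slice 2: Δl = 2.4/cos9.9° = 2.436 m; N'_2 = 136·cos9.9° − 4·2.436 = 124.2; c'Δl = 9.01; W sinα = 23.4
Slice 3: Δl = 1.3/cos20.9° = 1.392 m; N'_3 = 98·cos20.9° − 39·1.392 = 37.3; c'Δl = 5.15; W sinα = 35.0
Slice 4: Δl = 2.0/cos31.5° = 2.346 m; N'_4 = 118·cos31.5° − 11·2.346 = 74.8; c'Δl = 8.68; W sinα = 61.7
Slice 5: Δl = 2.0/cos46.3° = 2.895 m; N'_5 = 51·cos46.3° − 4·2.895 = 23.7; c'Δl = 10.71; W sinα = 36.9
Σc'Δl = 38.7 kN/m; ΣN' = 281.6 kN/m; ΣW sinα = 156.4 kN/m
Resisting = 38.7 + 281.6·tan21.7° = 38.7 + 112.1 = 150.8 kN/m
FS = 150.8 / 156.4 = 0.964

FS = 0.96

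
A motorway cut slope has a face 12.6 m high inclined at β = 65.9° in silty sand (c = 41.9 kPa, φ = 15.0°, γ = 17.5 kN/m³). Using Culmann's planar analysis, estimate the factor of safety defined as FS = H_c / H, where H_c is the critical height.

H_c = (4c/γ) · sinβ cosφ / [1 − cos(β − φ)]
    = (4·41.9/17.5) · sin65.9°·cos15.0° / [1 − cos50.9°]
    = 9.577 · 0.8817 / 0.3693 = 22.86 m
FS = H_c / H = 22.86 / 12.6 = 1.815

FS = 1.81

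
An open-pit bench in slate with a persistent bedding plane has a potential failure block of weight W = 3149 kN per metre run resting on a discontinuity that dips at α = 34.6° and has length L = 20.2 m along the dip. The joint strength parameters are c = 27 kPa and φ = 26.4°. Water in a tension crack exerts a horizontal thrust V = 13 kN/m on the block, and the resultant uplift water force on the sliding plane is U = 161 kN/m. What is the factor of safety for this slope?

FS = 0.97

Resolving the block weight along and normal to the plane and applying the Mohr–Coulomb strength on the joint:
N' = W cosα − U − V sinα = 3149·cos34.6° − 161 − 13·sin34.6° = 2423.7 kN/m
Driving force T = W sinα + V cosα = 3149·sin34.6° + 13·cos34.6° = 1798.8 kN/m
Resisting force R = c·L + N'·tanφ = 27·20.2 + 2423.7·tan26.4° = 545.4 + 1203.1 = 1748.5 kN/m
FS = R / T = 1748.5 / 1798.8 = 0.972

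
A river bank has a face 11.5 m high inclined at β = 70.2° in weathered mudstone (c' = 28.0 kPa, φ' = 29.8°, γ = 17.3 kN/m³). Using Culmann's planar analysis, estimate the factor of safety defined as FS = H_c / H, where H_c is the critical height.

FS = 1.93

H_c = (4c'/γ) · sinβ cosφ' / [1 − cos(β − φ')]
    = (4·28.0/17.3) · sin70.2°·cos29.8° / [1 − cos40.4°]
    = 6.474 · 0.8165 / 0.2385 = 22.17 m
FS = H_c / H = 22.17 / 11.5 = 1.927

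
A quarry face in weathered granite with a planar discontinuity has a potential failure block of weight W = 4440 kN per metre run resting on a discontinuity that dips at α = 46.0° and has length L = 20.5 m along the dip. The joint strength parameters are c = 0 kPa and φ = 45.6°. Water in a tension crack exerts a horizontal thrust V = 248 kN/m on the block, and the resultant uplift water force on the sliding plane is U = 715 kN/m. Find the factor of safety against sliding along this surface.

Resolving the block weight along and normal to the plane and applying the Mohr–Coulomb strength on the joint:
N' = W cosα − U − V sinα = 4440·cos46.0° − 715 − 248·sin46.0° = 2190.9 kN/m
Driving force T = W sinα + V cosα = 4440·sin46.0° + 248·cos46.0° = 3366.1 kN/m
Resisting force R = c·L + N'·tanφ = 0·20.5 + 2190.9·tan45.6° = 0.0 + 2237.3 = 2237.3 kN/m
FS = R / T = 2237.3 / 3366.1 = 0.665

FS = 0.66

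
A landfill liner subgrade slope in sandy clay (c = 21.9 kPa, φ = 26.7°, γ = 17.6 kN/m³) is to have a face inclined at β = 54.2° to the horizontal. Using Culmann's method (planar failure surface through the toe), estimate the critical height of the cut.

Culmann's analysis gives the critical failure plane at α_cr = (β + φ)/2 = (54.2 + 26.7)/2 = 40.5°, and the critical height
H_c = (4c/γ) · sinβ cosφ / [1 − cos(β − φ)]
    = (4·21.9/17.6) · sin54.2°·cos26.7° / [1 − cos(27.5°)]
    = 4.977 · 0.8111·0.8934 / [1 − 0.8870]
    = 4.977 · 0.7246 / 0.1130
    = 31.92 m

H_c = 31.92 m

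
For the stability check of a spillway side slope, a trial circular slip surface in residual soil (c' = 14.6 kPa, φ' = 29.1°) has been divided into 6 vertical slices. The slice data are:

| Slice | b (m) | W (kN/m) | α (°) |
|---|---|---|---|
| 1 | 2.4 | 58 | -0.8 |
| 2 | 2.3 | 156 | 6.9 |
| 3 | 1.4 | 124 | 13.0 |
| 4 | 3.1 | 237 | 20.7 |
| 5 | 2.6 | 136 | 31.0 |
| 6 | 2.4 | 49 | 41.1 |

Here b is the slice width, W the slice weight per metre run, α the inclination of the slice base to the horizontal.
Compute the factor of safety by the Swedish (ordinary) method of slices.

FS = 2.69

Ordinary method of slices: FS = Σ[c'·Δl_i + (W_i cosα_i)·tanφ'] / Σ W_i sinα_i, with Δl_i = b_i / cosα_i.
Slice 1: Δl = 2.4/cos(-0.8°) = 2.400 m; N'_1 = 58·cos(-0.8°) = 58.0; c'Δl = 35.04; W sinα = -0.8
Slice 2: Δl = 2.3/cos6.9° = 2.317 m; N'_2 = 156·cos6.9° = 154.9; c'Δl = 33.82; W sinα = 18.7
Slice 3: Δl = 1.4/cos13.0° = 1.437 m; N'_3 = 124·cos13.0° = 120.8; c'Δl = 20.98; W sinα = 27.9
Slice 4: Δl = 3.1/cos20.7° = 3.314 m; N'_4 = 237·cos20.7° = 221.7; c'Δl = 48.38; W sinα = 83.8
Slice 5: Δl = 2.6/cos31.0° = 3.033 m; N'_5 = 136·cos31.0° = 116.6; c'Δl = 44.29; W sinα = 70.0
Slice 6: Δl = 2.4/cos41.1° = 3.185 m; N'_6 = 49·cos41.1° = 36.9; c'Δl = 46.50; W sinα = 32.2
Σc'Δl = 229.0 kN/m; ΣN' = 708.9 kN/m; ΣW sinα = 231.9 kN/m
Resisting = 229.0 + 708.9·tan29.1° = 229.0 + 394.6 = 623.6 kN/m
FS = 623.6 / 231.9 = 2.689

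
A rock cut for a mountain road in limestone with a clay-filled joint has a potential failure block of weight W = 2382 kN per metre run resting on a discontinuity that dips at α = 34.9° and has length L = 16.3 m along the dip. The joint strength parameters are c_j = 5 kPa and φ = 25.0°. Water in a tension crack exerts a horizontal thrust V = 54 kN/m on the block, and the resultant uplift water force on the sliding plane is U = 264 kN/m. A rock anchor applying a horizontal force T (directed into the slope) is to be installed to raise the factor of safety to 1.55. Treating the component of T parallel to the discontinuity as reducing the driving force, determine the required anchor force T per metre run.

T = 862 kN/m

Resolving forces along and normal to the sliding plane, with the horizontal anchor force T adding T·sinα to the effective normal force and T·cosα acting up the plane against the driving force:
FS = [c_jL + (W cosα − U − V sinα + T sinα) tanφ] / [W sinα + V cosα − T cosα]
Without the anchor: N' = 1658.7 kN/m, driving T_d = 1407.1 kN/m, resisting R = 5·16.3 + 1658.7·tan25.0° = 855.0 kN/m, FS = 0.61.
Setting FS = 1.55 and solving for T:
1.55·(1407.1 − T cos34.9°) = 855.0 + T sin34.9°·tan25.0°
T·(sin34.9°·tan25.0° + 1.55·cos34.9°) = 1.55·1407.1 − 855.0
T·(0.5721·0.4663 + 1.55·0.8202) = 2181.1 − 855.0 = 1326.1
T·1.5380 = 1326.1
T = 862.2 kN/m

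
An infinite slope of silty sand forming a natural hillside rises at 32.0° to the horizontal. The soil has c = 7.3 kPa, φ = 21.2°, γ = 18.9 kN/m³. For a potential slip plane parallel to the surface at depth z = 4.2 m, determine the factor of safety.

For an infinite slope with a slip plane parallel to the surface (no pore pressure): FS = [c + γz cos²β tanφ] / [γz sinβ cosβ].
γz = 18.9·4.2 = 79.38 kN/m²
Numerator = 7.3 + 79.38·cos²32.0°·tan21.2° = 7.3 + 79.38·0.7192·0.3879 = 29.443 kPa
Denominator = 79.38·sin32.0°·cos32.0° = 79.38·0.5299·0.8480 = 35.673 kPa
FS = 29.443 / 35.673 = 0.825

FS = 0.83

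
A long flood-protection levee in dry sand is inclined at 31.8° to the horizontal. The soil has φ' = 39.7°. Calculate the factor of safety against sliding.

For a dry cohesionless infinite slope the factor of safety is FS = tanφ' / tanβ.
FS = tan39.7° / tan31.8° = 0.8302 / 0.6200 = 1.339

FS = 1.34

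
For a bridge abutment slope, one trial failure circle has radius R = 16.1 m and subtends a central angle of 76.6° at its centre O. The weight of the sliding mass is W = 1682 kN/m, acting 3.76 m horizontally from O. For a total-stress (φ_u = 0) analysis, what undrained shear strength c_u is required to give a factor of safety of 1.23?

c_u = 22.4 kPa

FS = c_u·L_a·R / (W·d), so c_u = FS·W·d / (L_a·R).
Arc length L_a = R·θ = 16.1·(76.6°·π/180) = 16.1·1.3369 = 21.52 m
c_u = 1.23·1682·3.76 / (21.52·16.1) = 7778.9 / 346.54 = 22.45 kPa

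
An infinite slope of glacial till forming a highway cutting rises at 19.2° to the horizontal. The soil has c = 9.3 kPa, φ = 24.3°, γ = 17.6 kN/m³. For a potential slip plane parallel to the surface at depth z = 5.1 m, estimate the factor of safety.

For an infinite slope with a slip plane parallel to the surface (no pore pressure): FS = [c + γz cos²β tanφ] / [γz sinβ cosβ].
γz = 17.6·5.1 = 89.76 kN/m²
Numerator = 9.3 + 89.76·cos²19.2°·tan24.3° = 9.3 + 89.76·0.8918·0.4515 = 45.445 kPa
Denominator = 89.76·sin19.2°·cos19.2° = 89.76·0.3289·0.9444 = 27.877 kPa
FS = 45.445 / 27.877 = 1.630

FS = 1.63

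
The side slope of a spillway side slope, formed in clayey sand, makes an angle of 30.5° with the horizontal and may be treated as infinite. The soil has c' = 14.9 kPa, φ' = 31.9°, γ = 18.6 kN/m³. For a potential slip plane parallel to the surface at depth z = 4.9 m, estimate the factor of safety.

FS = 1.43

For an infinite slope with a slip plane parallel to the surface (no pore pressure): FS = [c' + γz cos²β tanφ'] / [γz sinβ cosβ].
γz = 18.6·4.9 = 91.14 kN/m²
Numerator = 14.9 + 91.14·cos²30.5°·tan31.9° = 14.9 + 91.14·0.7424·0.6224 = 57.016 kPa
Denominator = 91.14·sin30.5°·cos30.5° = 91.14·0.5075·0.8616 = 39.856 kPa
FS = 57.016 / 39.856 = 1.431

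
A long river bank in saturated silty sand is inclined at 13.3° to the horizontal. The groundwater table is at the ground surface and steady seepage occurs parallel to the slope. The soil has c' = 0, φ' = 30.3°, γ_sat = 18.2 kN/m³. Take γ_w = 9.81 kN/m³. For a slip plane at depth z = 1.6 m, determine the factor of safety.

FS = 1.14

With seepage parallel to the slope and the water table at the surface, the effective normal stress on the slip plane uses the buoyant unit weight γ' = γ_sat − γ_w while the driving shear stress uses γ_sat:
FS = [c' + γ' z cos²β tanφ'] / [γ_sat z sinβ cosβ]
(For c' = 0 this reduces to FS = (γ'/γ_sat)·tanφ'/tanβ.)
γ' = 18.2 − 9.81 = 8.39 kN/m³
Numerator = 0.0 + 8.39·1.6·cos²13.3°·tan30.3° = 0.0 + 8.39·1.6·0.9471·0.5844 = 7.429 kPa
Denominator = 18.2·1.6·sin13.3°·cos13.3° = 18.2·1.6·0.2300·0.9732 = 6.519 kPa
FS = 7.429 / 6.519 = 1.140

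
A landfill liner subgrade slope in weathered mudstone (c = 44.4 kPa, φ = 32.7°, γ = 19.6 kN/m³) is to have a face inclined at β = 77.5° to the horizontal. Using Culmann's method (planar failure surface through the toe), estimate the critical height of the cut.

H_c = 25.63 m

Culmann's analysis gives the critical failure plane at α_cr = (β + φ)/2 = (77.5 + 32.7)/2 = 55.1°, and the critical height
H_c = (4c/γ) · sinβ cosφ / [1 − cos(β − φ)]
    = (4·44.4/19.6) · sin77.5°·cos32.7° / [1 − cos(44.8°)]
    = 9.061 · 0.9763·0.8415 / [1 − 0.7096]
    = 9.061 · 0.8216 / 0.2904
    = 25.63 m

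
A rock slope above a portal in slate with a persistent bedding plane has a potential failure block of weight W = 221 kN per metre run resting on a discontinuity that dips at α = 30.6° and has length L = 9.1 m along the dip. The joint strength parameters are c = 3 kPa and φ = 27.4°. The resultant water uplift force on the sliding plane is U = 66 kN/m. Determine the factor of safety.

FS = 0.82

Resolving the block weight along and normal to the plane and applying the Mohr–Coulomb strength on the joint:
N' = W cosα − U = 221·cos30.6° − 66 = 124.2 kN/m
Driving force T = W sinα = 221·sin30.6° = 112.5 kN/m
Resisting force R = c·L + N'·tanφ = 3·9.1 + 124.2·tan27.4° = 27.3 + 64.4 = 91.7 kN/m
FS = R / T = 91.7 / 112.5 = 0.815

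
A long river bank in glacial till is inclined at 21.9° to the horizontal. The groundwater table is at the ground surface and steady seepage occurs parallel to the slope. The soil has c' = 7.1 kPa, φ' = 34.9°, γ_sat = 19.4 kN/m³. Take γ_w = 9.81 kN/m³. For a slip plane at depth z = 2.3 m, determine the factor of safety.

FS = 1.32

With seepage parallel to the slope and the water table at the surface, the effective normal stress on the slip plane uses the buoyant unit weight γ' = γ_sat − γ_w while the driving shear stress uses γ_sat:
FS = [c' + γ' z cos²β tanφ'] / [γ_sat z sinβ cosβ]
γ' = 19.4 − 9.81 = 9.59 kN/m³
Numerator = 7.1 + 9.59·2.3·cos²21.9°·tan34.9° = 7.1 + 9.59·2.3·0.8609·0.6976 = 20.347 kPa
Denominator = 19.4·2.3·sin21.9°·cos21.9° = 19.4·2.3·0.3730·0.9278 = 15.442 kPa
FS = 20.347 / 15.442 = 1.318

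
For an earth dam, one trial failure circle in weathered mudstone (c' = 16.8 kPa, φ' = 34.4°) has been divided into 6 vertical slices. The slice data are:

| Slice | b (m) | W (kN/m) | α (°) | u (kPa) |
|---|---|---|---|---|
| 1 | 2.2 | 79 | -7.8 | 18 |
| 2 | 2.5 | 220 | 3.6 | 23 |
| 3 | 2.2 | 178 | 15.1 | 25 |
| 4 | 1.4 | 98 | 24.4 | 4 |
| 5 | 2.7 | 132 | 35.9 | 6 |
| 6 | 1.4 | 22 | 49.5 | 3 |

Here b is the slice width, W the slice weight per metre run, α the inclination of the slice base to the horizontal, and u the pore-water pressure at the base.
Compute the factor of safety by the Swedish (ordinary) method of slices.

Ordinary method of slices: FS = Σ[c'·Δl_i + (W_i cosα_i − u_i·Δl_i)·tanφ'] / Σ W_i sinα_i, with Δl_i = b_i / cosα_i.
Slice 1: Δl = 2.2/cos(-7.8°) = 2.221 m; N'_1 = 79·cos(-7.8°) − 18·2.221 = 38.3; c'Δl = 37.31; W sinα = -10.7
Slice 2: Δl = 2.5/cos3.6° = 2.505 m; N'_2 = 220·cos3.6° − 23·2.505 = 162.0; c'Δl = 42.08; W sinα = 13.8
Slice 3: Δl = 2.2/cos15.1° = 2.279 m; N'_3 = 178·cos15.1° − 25·2.279 = 114.9; c'Δl = 38.28; W sinα = 46.4
Slice 4: Δl = 1.4/cos24.4° = 1.537 m; N'_4 = 98·cos24.4° − 4·1.537 = 83.1; c'Δl = 25.83; W sinα = 40.5
Slice 5: Δl = 2.7/cos35.9° = 3.333 m; N'_5 = 132·cos35.9° − 6·3.333 = 86.9; c'Δl = 56.00; W sinα = 77.4
Slice 6: Δl = 1.4/cos49.5° = 2.156 m; N'_6 = 22·cos49.5° − 3·2.156 = 7.8; c'Δl = 36.22; W sinα = 16.7
Σc'Δl = 235.7 kN/m; ΣN' = 493.0 kN/m; ΣW sinα = 184.1 kN/m
Resisting = 235.7 + 493.0·tan34.4° = 235.7 + 337.6 = 573.3 kN/m
FS = 573.3 / 184.1 = 3.114

FS = 3.11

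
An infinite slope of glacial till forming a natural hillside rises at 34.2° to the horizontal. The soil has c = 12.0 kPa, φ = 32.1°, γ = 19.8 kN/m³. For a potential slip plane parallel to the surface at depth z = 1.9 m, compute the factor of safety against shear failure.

FS = 1.61

For an infinite slope with a slip plane parallel to the surface (no pore pressure): FS = [c + γz cos²β tanφ] / [γz sinβ cosβ].
γz = 19.8·1.9 = 37.62 kN/m²
Numerator = 12.0 + 37.62·cos²34.2°·tan32.1° = 12.0 + 37.62·0.6841·0.6273 = 28.143 kPa
Denominator = 37.62·sin34.2°·cos34.2° = 37.62·0.5621·0.8271 = 17.489 kPa
FS = 28.143 / 17.489 = 1.609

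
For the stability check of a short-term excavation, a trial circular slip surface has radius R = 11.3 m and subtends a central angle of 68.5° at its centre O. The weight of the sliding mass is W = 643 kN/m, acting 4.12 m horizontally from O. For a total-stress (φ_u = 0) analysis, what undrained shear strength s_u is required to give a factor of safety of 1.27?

FS = s_u·L_a·R / (W·d), so s_u = FS·W·d / (L_a·R).
Arc length L_a = R·θ = 11.3·(68.5°·π/180) = 11.3·1.1956 = 13.51 m
s_u = 1.27·643·4.12 / (13.51·11.3) = 3364.4 / 152.66 = 22.04 kPa

s_u = 22.0 kPa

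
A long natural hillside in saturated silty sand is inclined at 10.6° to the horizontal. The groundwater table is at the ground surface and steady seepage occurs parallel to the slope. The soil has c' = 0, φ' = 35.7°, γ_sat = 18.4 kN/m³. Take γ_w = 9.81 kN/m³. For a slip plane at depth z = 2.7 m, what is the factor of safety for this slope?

FS = 1.79

With seepage parallel to the slope and the water table at the surface, the effective normal stress on the slip plane uses the buoyant unit weight γ' = γ_sat − γ_w while the driving shear stress uses γ_sat:
FS = [c' + γ' z cos²β tanφ'] / [γ_sat z sinβ cosβ]
(For c' = 0 this reduces to FS = (γ'/γ_sat)·tanφ'/tanβ.)
γ' = 18.4 − 9.81 = 8.59 kN/m³
Numerator = 0.0 + 8.59·2.7·cos²10.6°·tan35.7° = 0.0 + 8.59·2.7·0.9662·0.7186 = 16.102 kPa
Denominator = 18.4·2.7·sin10.6°·cos10.6° = 18.4·2.7·0.1840·0.9829 = 8.983 kPa
FS = 16.102 / 8.983 = 1.793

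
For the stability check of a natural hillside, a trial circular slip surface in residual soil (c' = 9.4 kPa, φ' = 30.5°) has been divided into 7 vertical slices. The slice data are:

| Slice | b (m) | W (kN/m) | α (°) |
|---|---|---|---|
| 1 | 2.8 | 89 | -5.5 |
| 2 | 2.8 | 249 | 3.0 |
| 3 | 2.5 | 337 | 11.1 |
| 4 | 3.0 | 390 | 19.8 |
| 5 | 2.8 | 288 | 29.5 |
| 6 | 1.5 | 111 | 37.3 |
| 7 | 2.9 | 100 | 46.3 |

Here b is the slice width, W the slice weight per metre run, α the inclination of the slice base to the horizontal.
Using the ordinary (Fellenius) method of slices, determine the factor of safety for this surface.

Ordinary method of slices: FS = Σ[c'·Δl_i + (W_i cosα_i)·tanφ'] / Σ W_i sinα_i, with Δl_i = b_i / cosα_i.
Slice 1: Δl = 2.8/cos(-5.5°) = 2.813 m; N'_1 = 89·cos(-5.5°) = 88.6; c'Δl = 26.44; W sinα = -8.5
Slice 2: Δl = 2.8/cos3.0° = 2.804 m; N'_2 = 249·cos3.0° = 248.7; c'Δl = 26.36; W sinα = 13.0
Slice 3: Δl = 2.5/cos11.1° = 2.548 m; N'_3 = 337·cos11.1° = 330.7; c'Δl = 23.95; W sinα = 64.9
Slice 4: Δl = 3.0/cos19.8° = 3.189 m; N'_4 = 390·cos19.8° = 366.9; c'Δl = 29.97; W sinα = 132.1
Slice 5: Δl = 2.8/cos29.5° = 3.217 m; N'_5 = 288·cos29.5° = 250.7; c'Δl = 30.24; W sinα = 141.8
Slice 6: Δl = 1.5/cos37.3° = 1.886 m; N'_6 = 111·cos37.3° = 88.3; c'Δl = 17.73; W sinα = 67.3
Slice 7: Δl = 2.9/cos46.3° = 4.198 m; N'_7 = 100·cos46.3° = 69.1; c'Δl = 39.46; W sinα = 72.3
Σc'Δl = 194.1 kN/m; ΣN' = 1442.9 kN/m; ΣW sinα = 482.9 kN/m
Resisting = 194.1 + 1442.9·tan30.5° = 194.1 + 850.0 = 1044.1 kN/m
FS = 1044.1 / 482.9 = 2.162

FS = 2.16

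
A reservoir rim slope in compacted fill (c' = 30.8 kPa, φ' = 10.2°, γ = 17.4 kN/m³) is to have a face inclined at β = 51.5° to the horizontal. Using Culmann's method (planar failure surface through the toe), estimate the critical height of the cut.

Culmann's analysis gives the critical failure plane at α_cr = (β + φ')/2 = (51.5 + 10.2)/2 = 30.9°, and the critical height
H_c = (4c'/γ) · sinβ cosφ' / [1 − cos(β − φ')]
    = (4·30.8/17.4) · sin51.5°·cos10.2° / [1 − cos(41.3°)]
    = 7.080 · 0.7826·0.9842 / [1 − 0.7513]
    = 7.080 · 0.7702 / 0.2487
    = 21.93 m

H_c = 21.93 m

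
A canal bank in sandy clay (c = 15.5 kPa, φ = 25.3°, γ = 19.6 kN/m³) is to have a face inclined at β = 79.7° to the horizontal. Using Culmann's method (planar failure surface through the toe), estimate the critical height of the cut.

H_c = 6.73 m

Culmann's analysis gives the critical failure plane at α_cr = (β + φ)/2 = (79.7 + 25.3)/2 = 52.5°, and the critical height
H_c = (4c/γ) · sinβ cosφ / [1 − cos(β − φ)]
    = (4·15.5/19.6) · sin79.7°·cos25.3° / [1 − cos(54.4°)]
    = 3.163 · 0.9839·0.9041 / [1 − 0.5821]
    = 3.163 · 0.8895 / 0.4179
    = 6.73 m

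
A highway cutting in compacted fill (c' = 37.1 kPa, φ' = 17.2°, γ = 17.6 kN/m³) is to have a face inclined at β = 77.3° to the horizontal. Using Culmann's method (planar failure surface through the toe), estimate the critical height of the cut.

Culmann's analysis gives the critical failure plane at α_cr = (β + φ')/2 = (77.3 + 17.2)/2 = 47.2°, and the critical height
H_c = (4c'/γ) · sinβ cosφ' / [1 − cos(β − φ')]
    = (4·37.1/17.6) · sin77.3°·cos17.2° / [1 − cos(60.1°)]
    = 8.432 · 0.9755·0.9553 / [1 − 0.4985]
    = 8.432 · 0.9319 / 0.5015
    = 15.67 m

H_c = 15.67 m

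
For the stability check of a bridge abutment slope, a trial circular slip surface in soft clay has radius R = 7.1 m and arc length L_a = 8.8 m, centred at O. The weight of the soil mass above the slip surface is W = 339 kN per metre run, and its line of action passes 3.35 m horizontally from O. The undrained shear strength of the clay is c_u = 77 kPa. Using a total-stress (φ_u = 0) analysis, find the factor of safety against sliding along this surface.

Taking moments about the centre O, the resisting moment is provided by the undrained shear strength acting along the arc:
M_R = c_u·L_a·R = 77·8.80·7.1 = 4811.0 kN·m/m
M_D = W·d = 339·3.35 = 1135.7 kN·m/m
FS = M_R / M_D = 4811.0 / 1135.7 = 4.236

FS = 4.24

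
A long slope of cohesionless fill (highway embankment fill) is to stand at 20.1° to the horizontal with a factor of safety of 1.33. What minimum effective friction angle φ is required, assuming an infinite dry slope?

φ = 26.0°

FS = tanφ/tanβ ⇒ tanφ = FS · tanβ = 1.33 · tan20.1° = 0.4867
φ = arctan(0.4867) = 25.95°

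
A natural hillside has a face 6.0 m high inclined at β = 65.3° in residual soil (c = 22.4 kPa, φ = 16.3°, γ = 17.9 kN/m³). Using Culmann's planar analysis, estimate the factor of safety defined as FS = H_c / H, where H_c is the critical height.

FS = 2.12

H_c = (4c/γ) · sinβ cosφ / [1 − cos(β − φ)]
    = (4·22.4/17.9) · sin65.3°·cos16.3° / [1 − cos49.0°]
    = 5.006 · 0.8720 / 0.3439 = 12.69 m
FS = H_c / H = 12.69 / 6.0 = 2.115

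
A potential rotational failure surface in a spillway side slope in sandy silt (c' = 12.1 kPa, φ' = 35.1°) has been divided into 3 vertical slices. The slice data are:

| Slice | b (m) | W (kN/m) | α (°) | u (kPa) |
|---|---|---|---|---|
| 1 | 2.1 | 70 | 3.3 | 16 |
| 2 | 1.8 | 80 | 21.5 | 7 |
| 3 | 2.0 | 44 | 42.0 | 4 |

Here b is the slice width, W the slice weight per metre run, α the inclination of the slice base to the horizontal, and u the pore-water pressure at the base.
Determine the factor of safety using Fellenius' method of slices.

FS = 2.63

Ordinary method of slices: FS = Σ[c'·Δl_i + (W_i cosα_i − u_i·Δl_i)·tanφ'] / Σ W_i sinα_i, with Δl_i = b_i / cosα_i.
Slice 1: Δl = 2.1/cos3.3° = 2.103 m; N'_1 = 70·cos3.3° − 16·2.103 = 36.2; c'Δl = 25.45; W sinα = 4.0
Slice 2: Δl = 1.8/cos21.5° = 1.935 m; N'_2 = 80·cos21.5° − 7·1.935 = 60.9; c'Δl = 23.41; W sinα = 29.3
Slice 3: Δl = 2.0/cos42.0° = 2.691 m; N'_3 = 44·cos42.0° − 4·2.691 = 21.9; c'Δl = 32.56; W sinα = 29.4
Σc'Δl = 81.4 kN/m; ΣN' = 119.1 kN/m; ΣW sinα = 62.8 kN/m
Resisting = 81.4 + 119.1·tan35.1° = 81.4 + 83.7 = 165.1 kN/m
FS = 165.1 / 62.8 = 2.629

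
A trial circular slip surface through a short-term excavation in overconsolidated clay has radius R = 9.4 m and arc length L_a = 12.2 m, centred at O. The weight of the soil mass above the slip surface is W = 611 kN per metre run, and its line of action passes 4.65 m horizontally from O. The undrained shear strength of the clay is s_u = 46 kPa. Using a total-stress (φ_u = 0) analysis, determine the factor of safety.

Taking moments about the centre O, the resisting moment is provided by the undrained shear strength acting along the arc:
M_R = s_u·L_a·R = 46·12.20·9.4 = 5275.3 kN·m/m
M_D = W·d = 611·4.65 = 2841.2 kN·m/m
FS = M_R / M_D = 5275.3 / 2841.2 = 1.857

FS = 1.86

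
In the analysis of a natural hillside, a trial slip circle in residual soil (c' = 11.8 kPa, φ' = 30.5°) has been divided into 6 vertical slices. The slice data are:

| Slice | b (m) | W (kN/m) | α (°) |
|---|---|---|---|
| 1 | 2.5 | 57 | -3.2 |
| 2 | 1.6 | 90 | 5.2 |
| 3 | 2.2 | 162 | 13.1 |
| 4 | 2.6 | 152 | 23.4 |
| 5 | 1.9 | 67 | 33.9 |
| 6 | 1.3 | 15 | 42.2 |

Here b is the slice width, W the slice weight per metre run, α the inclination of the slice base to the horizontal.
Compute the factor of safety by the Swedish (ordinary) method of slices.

FS = 3.06

Ordinary method of slices: FS = Σ[c'·Δl_i + (W_i cosα_i)·tanφ'] / Σ W_i sinα_i, with Δl_i = b_i / cosα_i.
Slice 1: Δl = 2.5/cos(-3.2°) = 2.504 m; N'_1 = 57·cos(-3.2°) = 56.9; c'Δl = 29.55; W sinα = -3.2
Slice 2: Δl = 1.6/cos5.2° = 1.607 m; N'_2 = 90·cos5.2° = 89.6; c'Δl = 18.96; W sinα = 8.2
Slice 3: Δl = 2.2/cos13.1° = 2.259 m; N'_3 = 162·cos13.1° = 157.8; c'Δl = 26.65; W sinα = 36.7
Slice 4: Δl = 2.6/cos23.4° = 2.833 m; N'_4 = 152·cos23.4° = 139.5; c'Δl = 33.43; W sinα = 60.4
Slice 5: Δl = 1.9/cos33.9° = 2.289 m; N'_5 = 67·cos33.9° = 55.6; c'Δl = 27.01; W sinα = 37.4
Slice 6: Δl = 1.3/cos42.2° = 1.755 m; N'_6 = 15·cos42.2° = 11.1; c'Δl = 20.71; W sinα = 10.1
Σc'Δl = 156.3 kN/m; ΣN' = 510.5 kN/m; ΣW sinα = 149.5 kN/m
Resisting = 156.3 + 510.5·tan30.5° = 156.3 + 300.7 = 457.0 kN/m
FS = 457.0 / 149.5 = 3.057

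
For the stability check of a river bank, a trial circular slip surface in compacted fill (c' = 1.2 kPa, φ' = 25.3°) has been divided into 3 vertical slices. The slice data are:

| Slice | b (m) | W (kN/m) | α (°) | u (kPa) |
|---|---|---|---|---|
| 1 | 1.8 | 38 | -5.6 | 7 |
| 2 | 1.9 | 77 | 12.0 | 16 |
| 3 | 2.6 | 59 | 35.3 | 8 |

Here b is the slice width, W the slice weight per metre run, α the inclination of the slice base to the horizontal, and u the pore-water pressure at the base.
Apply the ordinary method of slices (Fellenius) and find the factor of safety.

FS = 1.12

Ordinary method of slices: FS = Σ[c'·Δl_i + (W_i cosα_i − u_i·Δl_i)·tanφ'] / Σ W_i sinα_i, with Δl_i = b_i / cosα_i.
Slice 1: Δl = 1.8/cos(-5.6°) = 1.809 m; N'_1 = 38·cos(-5.6°) − 7·1.809 = 25.2; c'Δl = 2.17; W sinα = -3.7
Slice 2: Δl = 1.9/cos12.0° = 1.942 m; N'_2 = 77·cos12.0° − 16·1.942 = 44.2; c'Δl = 2.33; W sinα = 16.0
Slice 3: Δl = 2.6/cos35.3° = 3.186 m; N'_3 = 59·cos35.3° − 8·3.186 = 22.7; c'Δl = 3.82; W sinα = 34.1
Σc'Δl = 8.3 kN/m; ΣN' = 92.1 kN/m; ΣW sinα = 46.4 kN/m
Resisting = 8.3 + 92.1·tan25.3° = 8.3 + 43.5 = 51.8 kN/m
FS = 51.8 / 46.4 = 1.117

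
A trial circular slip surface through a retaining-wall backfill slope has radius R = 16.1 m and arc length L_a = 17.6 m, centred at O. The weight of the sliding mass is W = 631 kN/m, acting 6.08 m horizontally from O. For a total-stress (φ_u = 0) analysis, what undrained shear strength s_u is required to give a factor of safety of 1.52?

FS = s_u·L_a·R / (W·d), so s_u = FS·W·d / (L_a·R).
s_u = 1.52·631·6.08 / (17.60·16.1) = 5831.4 / 283.36 = 20.58 kPa

s_u = 20.6 kPa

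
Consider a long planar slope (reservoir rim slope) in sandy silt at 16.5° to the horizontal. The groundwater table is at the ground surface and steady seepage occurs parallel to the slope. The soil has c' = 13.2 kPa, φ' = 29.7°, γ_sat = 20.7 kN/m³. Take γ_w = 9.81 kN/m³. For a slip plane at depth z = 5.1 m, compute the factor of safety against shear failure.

With seepage parallel to the slope and the water table at the surface, the effective normal stress on the slip plane uses the buoyant unit weight γ' = γ_sat − γ_w while the driving shear stress uses γ_sat:
FS = [c' + γ' z cos²β tanφ'] / [γ_sat z sinβ cosβ]
γ' = 20.7 − 9.81 = 10.89 kN/m³
Numerator = 13.2 + 10.89·5.1·cos²16.5°·tan29.7° = 13.2 + 10.89·5.1·0.9193·0.5704 = 42.324 kPa
Denominator = 20.7·5.1·sin16.5°·cos16.5° = 20.7·5.1·0.2840·0.9588 = 28.749 kPa
FS = 42.324 / 28.749 = 1.472

FS = 1.47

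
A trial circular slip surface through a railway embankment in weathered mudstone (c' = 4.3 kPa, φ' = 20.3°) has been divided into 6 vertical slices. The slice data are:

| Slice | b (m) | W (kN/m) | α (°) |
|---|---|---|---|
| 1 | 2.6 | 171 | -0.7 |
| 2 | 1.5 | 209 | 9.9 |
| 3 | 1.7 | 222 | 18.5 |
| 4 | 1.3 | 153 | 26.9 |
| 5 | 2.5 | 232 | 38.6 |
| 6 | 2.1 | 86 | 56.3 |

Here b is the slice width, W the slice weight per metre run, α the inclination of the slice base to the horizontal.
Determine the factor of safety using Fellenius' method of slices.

Ordinary method of slices: FS = Σ[c'·Δl_i + (W_i cosα_i)·tanφ'] / Σ W_i sinα_i, with Δl_i = b_i / cosα_i.
Slice 1: Δl = 2.6/cos(-0.7°) = 2.600 m; N'_1 = 171·cos(-0.7°) = 171.0; c'Δl = 11.18; W sinα = -2.1
Slice 2: Δl = 1.5/cos9.9° = 1.523 m; N'_2 = 209·cos9.9° = 205.9; c'Δl = 6.55; W sinα = 35.9
Slice 3: Δl = 1.7/cos18.5° = 1.793 m; N'_3 = 222·cos18.5° = 210.5; c'Δl = 7.71; W sinα = 70.4
Slice 4: Δl = 1.3/cos26.9° = 1.458 m; N'_4 = 153·cos26.9° = 136.4; c'Δl = 6.27; W sinα = 69.2
Slice 5: Δl = 2.5/cos38.6° = 3.199 m; N'_5 = 232·cos38.6° = 181.3; c'Δl = 13.76; W sinα = 144.7
Slice 6: Δl = 2.1/cos56.3° = 3.785 m; N'_6 = 86·cos56.3° = 47.7; c'Δl = 16.27; W sinα = 71.5
Σc'Δl = 61.7 kN/m; ΣN' = 952.9 kN/m; ΣW sinα = 389.8 kN/m
Resisting = 61.7 + 952.9·tan20.3° = 61.7 + 352.5 = 414.2 kN/m
FS = 414.2 / 389.8 = 1.063

FS = 1.06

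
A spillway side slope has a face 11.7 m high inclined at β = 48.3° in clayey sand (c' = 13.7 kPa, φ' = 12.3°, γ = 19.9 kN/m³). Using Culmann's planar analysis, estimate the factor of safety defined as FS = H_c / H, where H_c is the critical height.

H_c = (4c'/γ) · sinβ cosφ' / [1 − cos(β − φ')]
    = (4·13.7/19.9) · sin48.3°·cos12.3° / [1 − cos36.0°]
    = 2.754 · 0.7295 / 0.1910 = 10.52 m
FS = H_c / H = 10.52 / 11.7 = 0.899

FS = 0.90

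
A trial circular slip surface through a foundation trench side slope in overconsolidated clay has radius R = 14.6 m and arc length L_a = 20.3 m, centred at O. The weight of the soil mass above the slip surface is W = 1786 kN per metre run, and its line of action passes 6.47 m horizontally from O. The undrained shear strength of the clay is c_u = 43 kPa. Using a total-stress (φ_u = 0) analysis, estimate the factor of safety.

FS = 1.10

Taking moments about the centre O, the resisting moment is provided by the undrained shear strength acting along the arc:
M_R = c_u·L_a·R = 43·20.30·14.6 = 12744.3 kN·m/m
M_D = W·d = 1786·6.47 = 11555.4 kN·m/m
FS = M_R / M_D = 12744.3 / 11555.4 = 1.103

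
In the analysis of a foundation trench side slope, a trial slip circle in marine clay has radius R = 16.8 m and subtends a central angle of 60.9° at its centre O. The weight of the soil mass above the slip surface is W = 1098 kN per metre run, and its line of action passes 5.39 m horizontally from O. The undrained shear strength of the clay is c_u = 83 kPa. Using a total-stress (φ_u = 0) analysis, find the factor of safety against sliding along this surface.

Taking moments about the centre O, the resisting moment is provided by the undrained shear strength acting along the arc:
Arc length L_a = R·θ = 16.8·(60.9°·π/180) = 16.8·1.0629 = 17.86 m
M_R = c_u·L_a·R = 83·17.86·16.8 = 24899.5 kN·m/m
M_D = W·d = 1098·5.39 = 5918.2 kN·m/m
FS = M_R / M_D = 24899.5 / 5918.2 = 4.207

FS = 4.21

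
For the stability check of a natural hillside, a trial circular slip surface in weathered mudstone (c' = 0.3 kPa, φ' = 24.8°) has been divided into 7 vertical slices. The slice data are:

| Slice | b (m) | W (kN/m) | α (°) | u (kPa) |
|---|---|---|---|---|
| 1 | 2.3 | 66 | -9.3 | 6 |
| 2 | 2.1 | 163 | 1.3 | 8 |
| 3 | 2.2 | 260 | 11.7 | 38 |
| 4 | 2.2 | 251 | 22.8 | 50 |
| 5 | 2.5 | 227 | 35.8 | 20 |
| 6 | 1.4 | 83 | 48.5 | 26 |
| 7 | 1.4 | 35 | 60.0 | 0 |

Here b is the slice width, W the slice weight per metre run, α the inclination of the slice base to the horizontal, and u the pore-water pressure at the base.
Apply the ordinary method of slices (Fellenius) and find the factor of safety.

FS = 0.79

Ordinary method of slices: FS = Σ[c'·Δl_i + (W_i cosα_i − u_i·Δl_i)·tanφ'] / Σ W_i sinα_i, with Δl_i = b_i / cosα_i.
Slice 1: Δl = 2.3/cos(-9.3°) = 2.331 m; N'_1 = 66·cos(-9.3°) − 6·2.331 = 51.1; c'Δl = 0.70; W sinα = -10.7
Slice 2: Δl = 2.1/cos1.3° = 2.101 m; N'_2 = 163·cos1.3° − 8·2.101 = 146.2; c'Δl = 0.63; W sinα = 3.7
Slice 3: Δl = 2.2/cos11.7° = 2.247 m; N'_3 = 260·cos11.7° − 38·2.247 = 169.2; c'Δl = 0.67; W sinα = 52.7
Slice 4: Δl = 2.2/cos22.8° = 2.386 m; N'_4 = 251·cos22.8° − 50·2.386 = 112.1; c'Δl = 0.72; W sinα = 97.3
Slice 5: Δl = 2.5/cos35.8° = 3.082 m; N'_5 = 227·cos35.8° − 20·3.082 = 122.5; c'Δl = 0.92; W sinα = 132.8
Slice 6: Δl = 1.4/cos48.5° = 2.113 m; N'_6 = 83·cos48.5° − 26·2.113 = 0.1; c'Δl = 0.63; W sinα = 62.2
Slice 7: Δl = 1.4/cos60.0° = 2.800 m; N'_7 = 35·cos60.0° − 0·2.800 = 17.5; c'Δl = 0.84; W sinα = 30.3
Σc'Δl = 5.1 kN/m; ΣN' = 618.6 kN/m; ΣW sinα = 368.3 kN/m
Resisting = 5.1 + 618.6·tan24.8° = 5.1 + 285.8 = 291.0 kN/m
FS = 291.0 / 368.3 = 0.790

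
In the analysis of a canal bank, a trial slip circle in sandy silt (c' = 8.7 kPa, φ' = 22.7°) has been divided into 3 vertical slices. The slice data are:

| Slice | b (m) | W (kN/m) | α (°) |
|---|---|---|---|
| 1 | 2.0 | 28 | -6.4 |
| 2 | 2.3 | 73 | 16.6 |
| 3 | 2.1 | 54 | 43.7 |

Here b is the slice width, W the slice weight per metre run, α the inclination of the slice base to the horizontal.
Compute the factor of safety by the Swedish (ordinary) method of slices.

Ordinary method of slices: FS = Σ[c'·Δl_i + (W_i cosα_i)·tanφ'] / Σ W_i sinα_i, with Δl_i = b_i / cosα_i.
Slice 1: Δl = 2.0/cos(-6.4°) = 2.013 m; N'_1 = 28·cos(-6.4°) = 27.8; c'Δl = 17.51; W sinα = -3.1
Slice 2: Δl = 2.3/cos16.6° = 2.400 m; N'_2 = 73·cos16.6° = 70.0; c'Δl = 20.88; W sinα = 20.9
Slice 3: Δl = 2.1/cos43.7° = 2.905 m; N'_3 = 54·cos43.7° = 39.0; c'Δl = 25.27; W sinα = 37.3
Σc'Δl = 63.7 kN/m; ΣN' = 136.8 kN/m; ΣW sinα = 55.0 kN/m
Resisting = 63.7 + 136.8·tan22.7° = 63.7 + 57.2 = 120.9 kN/m
FS = 120.9 / 55.0 = 2.196

FS = 2.20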